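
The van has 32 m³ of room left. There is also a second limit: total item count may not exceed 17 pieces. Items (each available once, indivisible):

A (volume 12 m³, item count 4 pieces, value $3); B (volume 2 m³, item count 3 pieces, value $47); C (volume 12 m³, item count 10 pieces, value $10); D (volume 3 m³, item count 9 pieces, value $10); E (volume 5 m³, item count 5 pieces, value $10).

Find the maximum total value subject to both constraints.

$67

Feasible sets respecting both limits:
- B+D+E: volume 10, item count 17, value 67
- A+B+C: volume 26, item count 17, value 60
- A+B+D: volume 17, item count 16, value 60
Best: $67.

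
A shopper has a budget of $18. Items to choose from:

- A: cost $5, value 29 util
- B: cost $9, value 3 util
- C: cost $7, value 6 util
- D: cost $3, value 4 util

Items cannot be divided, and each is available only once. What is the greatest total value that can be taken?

This is a 0/1 knapsack; check combinations near the capacity.
- A+C+D: cost 5+7+3=15, value 29+6+4=39
- A+B+D: cost 5+9+3=17, value 29+3+4=36
- A+C: cost 5+7=12, value 29+6=35
- A+D: cost 5+3=8, value 29+4=33
Best: 39 util.

39 util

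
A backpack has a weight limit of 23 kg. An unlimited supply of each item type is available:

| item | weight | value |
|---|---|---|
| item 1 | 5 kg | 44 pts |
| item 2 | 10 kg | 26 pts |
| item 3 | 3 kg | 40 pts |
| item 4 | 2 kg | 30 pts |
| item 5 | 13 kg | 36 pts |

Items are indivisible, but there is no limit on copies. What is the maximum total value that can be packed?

Best value-per-unit is item 4 at 30/2; filling with it alone gives 11×30 = 330.
Optimal mix: 1×item 3 + 10×item 4 → weight 23, value 340.

340 pts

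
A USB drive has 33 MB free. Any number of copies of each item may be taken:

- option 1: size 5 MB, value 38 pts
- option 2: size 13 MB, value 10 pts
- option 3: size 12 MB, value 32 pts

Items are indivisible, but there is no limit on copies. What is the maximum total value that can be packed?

228 pts

Best value-per-unit is option 1 at 38/5, and filling with it alone uses size 6×5=30. No mix of the others beats 6×38 = 228.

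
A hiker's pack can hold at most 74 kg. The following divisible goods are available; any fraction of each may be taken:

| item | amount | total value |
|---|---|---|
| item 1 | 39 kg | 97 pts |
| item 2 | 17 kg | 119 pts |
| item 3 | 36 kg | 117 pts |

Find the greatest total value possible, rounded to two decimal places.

288.23

Take in order of value per unit:
- item 2 (119/17 per unit): all 17 → value 119, running total 119.00
- item 3 (117/36 per unit): all 36 → value 117, running total 236.00
- item 1 (97/39 per unit): 21 of 39 → value 21×97/39 = 52.2308, running total 288.23
Total 288.23.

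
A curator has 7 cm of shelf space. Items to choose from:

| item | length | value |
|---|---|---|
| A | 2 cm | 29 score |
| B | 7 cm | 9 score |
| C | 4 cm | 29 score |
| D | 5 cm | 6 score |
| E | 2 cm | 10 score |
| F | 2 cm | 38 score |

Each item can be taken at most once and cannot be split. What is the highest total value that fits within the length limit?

77 score

Check high-value combinations within 7 cm:
- A+E+F: length 2+2+2=6, value 29+10+38=77
- A+F: length 2+2=4, value 29+38=67
- C+F: length 4+2=6, value 29+38=67
Best: 77 score.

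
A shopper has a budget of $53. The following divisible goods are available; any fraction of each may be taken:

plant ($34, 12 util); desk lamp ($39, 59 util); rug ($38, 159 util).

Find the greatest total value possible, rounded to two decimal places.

181.69

Take in order of value per unit:
- rug (159/38 per unit): all 38 → value 159, running total 159.00
- desk lamp (59/39 per unit): 15 of 39 → value 15×59/39 = 22.6923, running total 181.69
Total 181.69.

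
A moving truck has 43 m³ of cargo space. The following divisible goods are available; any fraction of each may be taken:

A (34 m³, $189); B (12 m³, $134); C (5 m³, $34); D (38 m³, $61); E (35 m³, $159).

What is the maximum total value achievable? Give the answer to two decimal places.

312.53

Take in order of value per unit:
- B (134/12 per unit): all 12 → value 134, running total 134.00
- C (34/5 per unit): all 5 → value 34, running total 168.00
- A (189/34 per unit): 26 of 34 → value 26×189/34 = 144.5294, running total 312.53
Total 312.53.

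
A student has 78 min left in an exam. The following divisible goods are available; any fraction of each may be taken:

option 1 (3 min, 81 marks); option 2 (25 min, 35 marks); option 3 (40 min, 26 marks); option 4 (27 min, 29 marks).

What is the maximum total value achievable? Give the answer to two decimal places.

159.95

Take in order of value per unit:
- option 1 (81/3 per unit): all 3 → value 81, running total 81.00
- option 2 (35/25 per unit): all 25 → value 35, running total 116.00
- option 4 (29/27 per unit): all 27 → value 29, running total 145.00
- option 3 (26/40 per unit): 23 of 40 → value 23×26/40 = 14.9500, running total 159.95
Total 159.95.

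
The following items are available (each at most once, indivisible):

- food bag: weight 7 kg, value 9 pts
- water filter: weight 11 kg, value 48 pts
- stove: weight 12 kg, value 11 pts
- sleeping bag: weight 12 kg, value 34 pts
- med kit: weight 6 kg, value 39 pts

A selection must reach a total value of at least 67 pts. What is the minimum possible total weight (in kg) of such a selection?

17

Subsets with value ≥ 67, sorted by total weight:
- water filter+med kit: weight 17, value 87
- sleeping bag+med kit: weight 18, value 73
- water filter+sleeping bag: weight 23, value 82
- food bag+water filter+med kit: weight 24, value 96
Minimum weight: 17 kg.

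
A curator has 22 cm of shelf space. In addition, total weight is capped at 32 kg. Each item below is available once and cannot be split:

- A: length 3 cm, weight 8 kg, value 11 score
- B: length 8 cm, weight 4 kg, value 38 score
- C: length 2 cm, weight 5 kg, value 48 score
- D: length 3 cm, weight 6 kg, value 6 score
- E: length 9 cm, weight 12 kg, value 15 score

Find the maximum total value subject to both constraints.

Feasible sets respecting both limits:
- A+B+C+E: length 22, weight 29, value 112
- B+C+D+E: length 22, weight 27, value 107
- A+B+C+D: length 16, weight 23, value 103
- B+C+E: length 19, weight 21, value 101
Best: 112 score.

112 score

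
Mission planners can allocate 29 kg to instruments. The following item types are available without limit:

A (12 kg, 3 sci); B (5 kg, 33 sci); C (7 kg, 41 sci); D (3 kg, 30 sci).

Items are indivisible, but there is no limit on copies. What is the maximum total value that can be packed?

Best value-per-unit is D at 30/3; filling with it alone gives 9×30 = 270.
Optimal mix: 1×B + 8×D → mass 29, value 273.

273 sci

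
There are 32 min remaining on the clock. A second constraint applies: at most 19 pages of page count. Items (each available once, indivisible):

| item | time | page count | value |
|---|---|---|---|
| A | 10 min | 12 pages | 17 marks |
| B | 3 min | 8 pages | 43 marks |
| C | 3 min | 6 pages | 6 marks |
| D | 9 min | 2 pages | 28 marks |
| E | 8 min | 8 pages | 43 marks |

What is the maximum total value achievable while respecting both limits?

Feasible sets respecting both limits:
- B+D+E: time 20, page count 18, value 114
- B+E: time 11, page count 16, value 86
- B+C+D: time 15, page count 16, value 77
Best: 114 marks.

114 marks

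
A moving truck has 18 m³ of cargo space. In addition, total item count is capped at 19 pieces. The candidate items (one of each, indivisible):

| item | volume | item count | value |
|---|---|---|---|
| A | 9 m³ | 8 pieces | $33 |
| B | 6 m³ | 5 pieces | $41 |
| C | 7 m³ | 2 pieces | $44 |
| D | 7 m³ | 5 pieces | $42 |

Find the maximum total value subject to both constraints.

Feasible sets respecting both limits:
- C+D: volume 14, item count 7, value 86
- B+C: volume 13, item count 7, value 85
- B+D: volume 13, item count 10, value 83
- A+C: volume 16, item count 10, value 77
Best: $86.

$86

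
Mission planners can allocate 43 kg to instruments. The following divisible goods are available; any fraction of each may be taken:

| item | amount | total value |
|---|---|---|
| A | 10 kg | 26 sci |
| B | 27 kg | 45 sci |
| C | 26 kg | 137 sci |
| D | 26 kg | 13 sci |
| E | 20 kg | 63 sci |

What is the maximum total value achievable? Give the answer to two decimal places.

190.55

Take in order of value per unit:
- C (137/26 per unit): all 26 → value 137, running total 137.00
- E (63/20 per unit): 17 of 20 → value 17×63/20 = 53.5500, running total 190.55
Total 190.55.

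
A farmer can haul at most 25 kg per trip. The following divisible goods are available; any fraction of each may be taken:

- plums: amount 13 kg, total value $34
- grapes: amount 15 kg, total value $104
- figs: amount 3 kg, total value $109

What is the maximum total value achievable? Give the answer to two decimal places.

231.31

Take in order of value per unit:
- figs (109/3 per unit): all 3 → value 109, running total 109.00
- grapes (104/15 per unit): all 15 → value 104, running total 213.00
- plums (34/13 per unit): 7 of 13 → value 7×34/13 = 18.3077, running total 231.31
Total 231.31.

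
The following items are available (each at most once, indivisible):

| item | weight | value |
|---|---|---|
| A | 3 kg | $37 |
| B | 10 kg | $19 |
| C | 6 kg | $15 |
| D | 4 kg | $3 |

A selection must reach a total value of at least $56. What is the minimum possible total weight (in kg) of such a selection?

Subsets with value ≥ 56, sorted by total weight:
- A+B: weight 13, value 56
- A+B+D: weight 17, value 59
- A+B+C: weight 19, value 71
Minimum weight: 13 kg.

13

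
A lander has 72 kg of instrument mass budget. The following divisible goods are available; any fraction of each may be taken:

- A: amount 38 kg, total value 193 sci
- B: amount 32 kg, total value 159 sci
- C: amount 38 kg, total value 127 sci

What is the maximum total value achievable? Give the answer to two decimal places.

358.68

Take in order of value per unit:
- A (193/38 per unit): all 38 → value 193, running total 193.00
- B (159/32 per unit): all 32 → value 159, running total 352.00
- C (127/38 per unit): 2 of 38 → value 2×127/38 = 6.6842, running total 358.68
Total 358.68.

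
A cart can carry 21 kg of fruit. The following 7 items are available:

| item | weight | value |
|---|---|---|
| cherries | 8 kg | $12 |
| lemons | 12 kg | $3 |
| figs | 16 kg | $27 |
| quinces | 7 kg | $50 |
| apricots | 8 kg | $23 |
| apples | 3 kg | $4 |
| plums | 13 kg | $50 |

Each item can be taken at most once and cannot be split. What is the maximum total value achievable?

$100

This is a 0/1 knapsack; check combinations near the capacity.
- quinces+plums: weight 7+13=20, value 50+50=100
- quinces+apricots+apples: weight 7+8+3=18, value 50+23+4=77
- quinces+apricots: weight 7+8=15, value 50+23=73
Best: $100.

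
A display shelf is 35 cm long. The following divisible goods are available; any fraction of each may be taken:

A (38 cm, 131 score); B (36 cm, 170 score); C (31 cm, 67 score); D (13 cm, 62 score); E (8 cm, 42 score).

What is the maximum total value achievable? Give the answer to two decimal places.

Take in order of value per unit:
- E (42/8 per unit): all 8 → value 42, running total 42.00
- D (62/13 per unit): all 13 → value 62, running total 104.00
- B (170/36 per unit): 14 of 36 → value 14×170/36 = 66.1111, running total 170.11
Total 170.11.

170.11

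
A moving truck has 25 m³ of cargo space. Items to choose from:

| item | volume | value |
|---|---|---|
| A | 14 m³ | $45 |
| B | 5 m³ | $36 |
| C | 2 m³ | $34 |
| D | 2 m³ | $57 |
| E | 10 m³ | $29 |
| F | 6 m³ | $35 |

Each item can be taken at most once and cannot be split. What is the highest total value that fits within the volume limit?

Check high-value combinations within 25 m³:
- B+C+D+E+F: volume 5+2+2+10+6=25, value 36+34+57+29+35=191
- A+B+C+D: volume 14+5+2+2=23, value 45+36+34+57=172
- A+C+D+F: volume 14+2+2+6=24, value 45+34+57+35=171
- B+C+D+F: volume 5+2+2+6=15, value 36+34+57+35=162
- B+D+E+F: volume 5+2+10+6=23, value 36+57+29+35=157
Best: $191.

$191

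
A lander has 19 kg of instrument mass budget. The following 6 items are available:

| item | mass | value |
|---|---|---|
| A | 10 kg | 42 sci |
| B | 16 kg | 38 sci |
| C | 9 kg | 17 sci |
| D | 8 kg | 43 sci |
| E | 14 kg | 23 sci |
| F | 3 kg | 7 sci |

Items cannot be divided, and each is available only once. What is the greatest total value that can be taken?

85 sci

Check high-value combinations within 19 kg:
- A+D: mass 10+8=18, value 42+43=85
- C+D: mass 9+8=17, value 17+43=60
- A+C: mass 10+9=19, value 42+17=59
- D+F: mass 8+3=11, value 43+7=50
Best: 85 sci.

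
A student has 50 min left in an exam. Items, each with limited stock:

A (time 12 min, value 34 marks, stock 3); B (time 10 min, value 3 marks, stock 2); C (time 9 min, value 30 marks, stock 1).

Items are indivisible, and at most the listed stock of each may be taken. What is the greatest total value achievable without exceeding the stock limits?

132 marks

Top feasible selections:
- 3×A + 1×C: time 45, value 132
- 3×A + 1×B: time 46, value 105
- 3×A: time 36, value 102
- 2×A + 1×B + 1×C: time 43, value 101
Best: 132 marks.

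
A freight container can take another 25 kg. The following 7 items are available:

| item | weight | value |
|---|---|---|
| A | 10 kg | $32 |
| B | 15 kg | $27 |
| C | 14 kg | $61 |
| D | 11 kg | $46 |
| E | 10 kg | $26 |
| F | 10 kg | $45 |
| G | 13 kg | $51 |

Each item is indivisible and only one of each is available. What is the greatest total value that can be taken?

$107

This is a 0/1 knapsack; check combinations near the capacity.
- C+D: weight 14+11=25, value 61+46=107
- C+F: weight 14+10=24, value 61+45=106
- D+G: weight 11+13=24, value 46+51=97
- F+G: weight 10+13=23, value 45+51=96
Best: $107.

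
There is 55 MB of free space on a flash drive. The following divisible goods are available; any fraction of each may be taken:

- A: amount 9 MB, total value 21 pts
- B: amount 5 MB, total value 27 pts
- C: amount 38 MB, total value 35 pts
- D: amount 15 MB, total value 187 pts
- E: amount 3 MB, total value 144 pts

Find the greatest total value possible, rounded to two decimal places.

400.18

Take in order of value per unit:
- E (144/3 per unit): all 3 → value 144, running total 144.00
- D (187/15 per unit): all 15 → value 187, running total 331.00
- B (27/5 per unit): all 5 → value 27, running total 358.00
- A (21/9 per unit): all 9 → value 21, running total 379.00
- C (35/38 per unit): 23 of 38 → value 23×35/38 = 21.1842, running total 400.18
Total 400.18.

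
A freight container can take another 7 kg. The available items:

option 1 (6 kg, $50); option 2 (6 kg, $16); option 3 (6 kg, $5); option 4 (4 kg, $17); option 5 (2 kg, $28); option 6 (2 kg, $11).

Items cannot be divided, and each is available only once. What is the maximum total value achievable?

$50

Check high-value combinations within 7 kg:
- option 1: weight 6, value 50
- option 4+option 5: weight 4+2=6, value 17+28=45
- option 5+option 6: weight 2+2=4, value 28+11=39
- option 5: weight 2, value 28
- option 4+option 6: weight 4+2=6, value 17+11=28
Best: $50.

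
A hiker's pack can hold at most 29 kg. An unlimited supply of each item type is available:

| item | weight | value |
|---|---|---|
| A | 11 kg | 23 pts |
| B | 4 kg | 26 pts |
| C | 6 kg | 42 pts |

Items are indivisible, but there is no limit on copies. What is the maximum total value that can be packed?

Best value-per-unit is C at 42/6; filling with it alone gives 4×42 = 168.
Optimal mix: 1×B + 4×C → weight 28, value 194.

194 pts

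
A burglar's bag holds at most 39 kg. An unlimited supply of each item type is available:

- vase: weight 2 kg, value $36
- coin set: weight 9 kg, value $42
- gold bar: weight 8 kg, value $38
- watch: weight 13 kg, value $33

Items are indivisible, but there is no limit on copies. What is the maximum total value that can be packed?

Best value-per-unit is vase at 36/2, and filling with it alone uses weight 19×2=38. No mix of the others beats 19×36 = 684.

$684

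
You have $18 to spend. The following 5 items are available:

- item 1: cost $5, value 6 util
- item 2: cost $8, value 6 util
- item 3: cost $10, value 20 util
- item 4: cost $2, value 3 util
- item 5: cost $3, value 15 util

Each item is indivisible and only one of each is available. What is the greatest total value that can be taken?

Check high-value combinations within $18:
- item 1+item 3+item 5: cost 5+10+3=18, value 6+20+15=41
- item 3+item 4+item 5: cost 10+2+3=15, value 20+3+15=38
- item 3+item 5: cost 10+3=13, value 20+15=35
- item 1+item 2+item 4+item 5: cost 5+8+2+3=18, value 6+6+3+15=30
Best: 41 util.

41 util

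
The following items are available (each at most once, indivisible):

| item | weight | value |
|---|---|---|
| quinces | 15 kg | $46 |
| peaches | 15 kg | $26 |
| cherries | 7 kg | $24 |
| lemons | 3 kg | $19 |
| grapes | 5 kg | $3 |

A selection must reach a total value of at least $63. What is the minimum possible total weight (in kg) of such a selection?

18

Subsets with value ≥ 63, sorted by total weight:
- quinces+lemons: weight 18, value 65
- quinces+cherries: weight 22, value 70
- quinces+lemons+grapes: weight 23, value 68
- quinces+cherries+lemons: weight 25, value 89
Minimum weight: 18 kg.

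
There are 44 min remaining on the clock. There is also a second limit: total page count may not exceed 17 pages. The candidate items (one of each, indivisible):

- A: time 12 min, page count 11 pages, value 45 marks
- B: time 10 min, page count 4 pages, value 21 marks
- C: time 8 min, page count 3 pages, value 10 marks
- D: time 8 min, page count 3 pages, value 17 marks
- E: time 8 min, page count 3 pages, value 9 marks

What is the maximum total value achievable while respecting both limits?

Feasible sets respecting both limits:
- A+C+D: time 28, page count 17, value 72
- A+D+E: time 28, page count 17, value 71
- A+B: time 22, page count 15, value 66
Best: 72 marks.

72 marks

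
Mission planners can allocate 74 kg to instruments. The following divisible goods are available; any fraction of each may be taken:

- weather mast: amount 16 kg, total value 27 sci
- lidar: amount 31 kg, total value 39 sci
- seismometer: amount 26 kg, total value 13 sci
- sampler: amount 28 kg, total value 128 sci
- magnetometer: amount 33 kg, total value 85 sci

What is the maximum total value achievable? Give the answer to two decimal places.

Take in order of value per unit:
- sampler (128/28 per unit): all 28 → value 128, running total 128.00
- magnetometer (85/33 per unit): all 33 → value 85, running total 213.00
- weather mast (27/16 per unit): 13 of 16 → value 13×27/16 = 21.9375, running total 234.94
Total 234.94.

234.94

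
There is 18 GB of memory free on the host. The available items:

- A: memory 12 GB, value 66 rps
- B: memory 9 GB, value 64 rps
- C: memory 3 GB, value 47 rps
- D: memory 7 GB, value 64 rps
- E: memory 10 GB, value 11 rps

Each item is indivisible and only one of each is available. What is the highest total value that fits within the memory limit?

128 rps

Check high-value combinations within 18 GB:
- B+D: memory 9+7=16, value 64+64=128
- A+C: memory 12+3=15, value 66+47=113
- C+D: memory 3+7=10, value 47+64=111
- B+C: memory 9+3=12, value 64+47=111
Best: 128 rps.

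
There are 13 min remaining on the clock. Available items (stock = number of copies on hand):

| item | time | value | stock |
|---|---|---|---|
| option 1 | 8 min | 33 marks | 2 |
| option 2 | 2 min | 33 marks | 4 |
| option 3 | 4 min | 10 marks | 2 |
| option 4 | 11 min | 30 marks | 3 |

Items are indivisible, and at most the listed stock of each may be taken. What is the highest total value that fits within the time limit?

Top feasible selections:
- 4×option 2 + 1×option 3: time 12, value 142
- 4×option 2: time 8, value 132
Best: 142 marks.

142 marks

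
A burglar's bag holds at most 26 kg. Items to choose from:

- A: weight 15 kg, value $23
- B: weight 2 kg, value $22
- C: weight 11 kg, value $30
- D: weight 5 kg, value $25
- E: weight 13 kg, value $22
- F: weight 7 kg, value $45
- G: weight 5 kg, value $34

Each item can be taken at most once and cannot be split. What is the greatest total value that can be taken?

$131

Check high-value combinations within 26 kg:
- B+C+F+G: weight 2+11+7+5=25, value 22+30+45+34=131
- B+D+F+G: weight 2+5+7+5=19, value 22+25+45+34=126
- B+C+D+F: weight 2+11+5+7=25, value 22+30+25+45=122
- B+C+D+G: weight 2+11+5+5=23, value 22+30+25+34=111
- C+F+G: weight 11+7+5=23, value 30+45+34=109
Best: $131.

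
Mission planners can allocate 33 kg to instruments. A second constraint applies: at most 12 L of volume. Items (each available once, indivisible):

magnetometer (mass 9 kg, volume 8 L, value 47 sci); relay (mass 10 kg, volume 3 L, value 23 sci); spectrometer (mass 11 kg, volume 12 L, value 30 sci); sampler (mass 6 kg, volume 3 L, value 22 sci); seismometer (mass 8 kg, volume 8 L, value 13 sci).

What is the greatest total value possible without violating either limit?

70 sci

Feasible sets respecting both limits:
- magnetometer+relay: mass 19, volume 11, value 70
- magnetometer+sampler: mass 15, volume 11, value 69
- magnetometer: mass 9, volume 8, value 47
- relay+sampler: mass 16, volume 6, value 45
Best: 70 sci.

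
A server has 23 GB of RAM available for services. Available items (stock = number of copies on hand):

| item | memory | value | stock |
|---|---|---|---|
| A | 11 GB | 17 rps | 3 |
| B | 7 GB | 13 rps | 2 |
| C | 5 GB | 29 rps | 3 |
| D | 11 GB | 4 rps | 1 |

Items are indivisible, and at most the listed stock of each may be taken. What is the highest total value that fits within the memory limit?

100 rps

Top feasible selections:
- 1×B + 3×C: memory 22, value 100
- 3×C: memory 15, value 87
- 1×A + 2×C: memory 21, value 75
- 1×B + 2×C: memory 17, value 71
Best: 100 rps.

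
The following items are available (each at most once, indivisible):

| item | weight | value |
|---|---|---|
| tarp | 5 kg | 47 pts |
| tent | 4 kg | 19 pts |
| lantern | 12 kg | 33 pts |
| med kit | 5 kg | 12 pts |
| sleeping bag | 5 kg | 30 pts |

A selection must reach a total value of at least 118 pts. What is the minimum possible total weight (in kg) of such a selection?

26

Subsets with value ≥ 118, sorted by total weight:
- tarp+tent+lantern+sleeping bag: weight 26, value 129
- tarp+lantern+med kit+sleeping bag: weight 27, value 122
Minimum weight: 26 kg.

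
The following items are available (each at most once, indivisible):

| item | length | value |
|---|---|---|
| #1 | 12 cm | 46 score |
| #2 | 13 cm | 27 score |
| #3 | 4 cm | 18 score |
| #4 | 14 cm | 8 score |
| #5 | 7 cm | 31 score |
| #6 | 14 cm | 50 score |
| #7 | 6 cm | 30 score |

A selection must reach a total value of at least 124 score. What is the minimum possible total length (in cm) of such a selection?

29

Subsets with value ≥ 124, sorted by total length:
- #1+#3+#5+#7: length 29, value 125
- #3+#5+#6+#7: length 31, value 129
- #1+#6+#7: length 32, value 126
- #1+#5+#6: length 33, value 127
Minimum length: 29 cm.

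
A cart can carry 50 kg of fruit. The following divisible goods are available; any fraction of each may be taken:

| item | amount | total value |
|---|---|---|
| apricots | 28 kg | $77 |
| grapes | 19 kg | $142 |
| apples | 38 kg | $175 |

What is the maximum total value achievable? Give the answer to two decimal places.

284.76

Take in order of value per unit:
- grapes (142/19 per unit): all 19 → value 142, running total 142.00
- apples (175/38 per unit): 31 of 38 → value 31×175/38 = 142.7632, running total 284.76
Total 284.76.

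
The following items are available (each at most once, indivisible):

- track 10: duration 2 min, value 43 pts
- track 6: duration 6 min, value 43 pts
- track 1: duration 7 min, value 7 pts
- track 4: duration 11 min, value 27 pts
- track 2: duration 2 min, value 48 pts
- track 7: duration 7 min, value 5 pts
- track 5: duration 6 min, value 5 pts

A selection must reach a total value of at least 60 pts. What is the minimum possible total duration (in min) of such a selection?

4

Subsets with value ≥ 60, sorted by total duration:
- track 10+track 2: duration 4, value 91
- track 6+track 2: duration 8, value 91
- track 10+track 6: duration 8, value 86
- track 10+track 6+track 2: duration 10, value 134
Minimum duration: 4 min.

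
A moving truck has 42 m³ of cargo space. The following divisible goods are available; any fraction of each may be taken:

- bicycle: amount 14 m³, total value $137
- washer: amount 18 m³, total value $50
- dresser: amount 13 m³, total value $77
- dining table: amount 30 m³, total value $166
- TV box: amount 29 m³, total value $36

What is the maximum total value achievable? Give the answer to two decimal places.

297.00

Take in order of value per unit:
- bicycle (137/14 per unit): all 14 → value 137, running total 137.00
- dresser (77/13 per unit): all 13 → value 77, running total 214.00
- dining table (166/30 per unit): 15 of 30 → value 15×166/30 = 83.0000, running total 297.00
Total 297.00.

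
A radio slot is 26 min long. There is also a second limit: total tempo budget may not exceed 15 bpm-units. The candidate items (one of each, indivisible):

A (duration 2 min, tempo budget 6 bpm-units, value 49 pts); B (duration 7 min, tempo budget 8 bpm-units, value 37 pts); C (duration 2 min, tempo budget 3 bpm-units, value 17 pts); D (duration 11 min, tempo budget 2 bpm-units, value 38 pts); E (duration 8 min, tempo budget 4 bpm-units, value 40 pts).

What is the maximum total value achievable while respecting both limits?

144 pts

Feasible sets respecting both limits:
- A+C+D+E: duration 23, tempo budget 15, value 144
- A+D+E: duration 21, tempo budget 12, value 127
- B+D+E: duration 26, tempo budget 14, value 115
Best: 144 pts.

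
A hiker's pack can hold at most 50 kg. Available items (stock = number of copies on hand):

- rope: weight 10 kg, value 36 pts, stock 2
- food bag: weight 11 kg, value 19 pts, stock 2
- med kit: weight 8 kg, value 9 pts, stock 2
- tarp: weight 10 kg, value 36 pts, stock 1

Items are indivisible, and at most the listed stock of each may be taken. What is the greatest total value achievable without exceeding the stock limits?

Top feasible selections:
- 2×rope + 1×food bag + 1×med kit + 1×tarp: weight 49, value 136
- 2×rope + 1×food bag + 1×tarp: weight 41, value 127
Best: 136 pts.

136 pts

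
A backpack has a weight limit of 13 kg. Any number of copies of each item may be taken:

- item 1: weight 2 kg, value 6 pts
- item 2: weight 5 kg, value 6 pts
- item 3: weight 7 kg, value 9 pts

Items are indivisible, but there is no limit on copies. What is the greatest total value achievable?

Best value-per-unit is item 1 at 6/2, and filling with it alone uses weight 6×2=12. No mix of the others beats 6×6 = 36.

36 pts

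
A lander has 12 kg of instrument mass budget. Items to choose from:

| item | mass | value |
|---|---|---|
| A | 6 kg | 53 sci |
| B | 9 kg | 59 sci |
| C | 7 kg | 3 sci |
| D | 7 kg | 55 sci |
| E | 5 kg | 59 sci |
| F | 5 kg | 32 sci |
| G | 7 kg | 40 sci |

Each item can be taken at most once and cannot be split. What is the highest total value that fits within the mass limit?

Check high-value combinations within 12 kg:
- D+E: mass 7+5=12, value 55+59=114
- A+E: mass 6+5=11, value 53+59=112
- E+G: mass 5+7=12, value 59+40=99
- E+F: mass 5+5=10, value 59+32=91
- D+F: mass 7+5=12, value 55+32=87
Best: 114 sci.

114 sci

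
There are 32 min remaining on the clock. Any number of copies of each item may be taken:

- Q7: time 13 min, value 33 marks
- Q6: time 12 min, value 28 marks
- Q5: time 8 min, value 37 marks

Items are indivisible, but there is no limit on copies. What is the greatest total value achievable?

148 marks

Best value-per-unit is Q5 at 37/8, and filling with it alone uses time 4×8=32. No mix of the others beats 4×37 = 148.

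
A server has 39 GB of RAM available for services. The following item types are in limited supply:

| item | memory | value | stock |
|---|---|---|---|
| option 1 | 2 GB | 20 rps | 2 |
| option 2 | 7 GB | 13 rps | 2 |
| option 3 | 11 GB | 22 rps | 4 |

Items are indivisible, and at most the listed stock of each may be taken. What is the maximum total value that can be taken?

Best selections within memory 39 and stock limits:
- 2×option 1 + 3×option 3: memory 37, value 106
- 2×option 1 + 1×option 2 + 2×option 3: memory 33, value 97
- 1×option 1 + 2×option 2 + 2×option 3: memory 38, value 90
- 2×option 1 + 2×option 2 + 1×option 3: memory 29, value 88
Best: 106 rps.

106 rps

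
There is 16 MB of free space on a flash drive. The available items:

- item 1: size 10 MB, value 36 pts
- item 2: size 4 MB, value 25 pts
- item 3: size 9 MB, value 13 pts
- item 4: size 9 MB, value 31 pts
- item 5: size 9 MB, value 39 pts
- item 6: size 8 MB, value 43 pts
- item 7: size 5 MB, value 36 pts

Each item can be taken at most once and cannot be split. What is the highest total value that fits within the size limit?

This is a 0/1 knapsack; check combinations near the capacity.
- item 6+item 7: size 8+5=13, value 43+36=79
- item 5+item 7: size 9+5=14, value 39+36=75
- item 1+item 7: size 10+5=15, value 36+36=72
- item 2+item 6: size 4+8=12, value 25+43=68
Best: 79 pts.

79 pts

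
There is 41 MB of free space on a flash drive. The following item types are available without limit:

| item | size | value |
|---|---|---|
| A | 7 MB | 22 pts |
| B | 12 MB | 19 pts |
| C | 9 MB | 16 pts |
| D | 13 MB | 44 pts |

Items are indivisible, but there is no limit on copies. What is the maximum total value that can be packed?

Best value-per-unit is D at 44/13; filling with it alone gives 3×44 = 132.
Optimal mix: 4×A + 1×D → size 41, value 132.

132 pts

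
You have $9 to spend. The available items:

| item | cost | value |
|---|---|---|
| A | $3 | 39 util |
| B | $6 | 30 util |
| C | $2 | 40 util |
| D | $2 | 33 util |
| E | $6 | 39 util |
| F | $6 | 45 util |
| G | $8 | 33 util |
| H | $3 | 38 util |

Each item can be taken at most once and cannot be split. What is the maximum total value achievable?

Check high-value combinations within $9:
- A+C+H: cost 3+2+3=8, value 39+40+38=117
- A+C+D: cost 3+2+2=7, value 39+40+33=112
- C+D+H: cost 2+2+3=7, value 40+33+38=111
Best: 117 util.

117 util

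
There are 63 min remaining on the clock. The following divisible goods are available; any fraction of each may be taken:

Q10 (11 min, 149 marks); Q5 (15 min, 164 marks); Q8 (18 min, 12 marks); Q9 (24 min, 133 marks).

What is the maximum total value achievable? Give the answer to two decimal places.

454.67

Take in order of value per unit:
- Q10 (149/11 per unit): all 11 → value 149, running total 149.00
- Q5 (164/15 per unit): all 15 → value 164, running total 313.00
- Q9 (133/24 per unit): all 24 → value 133, running total 446.00
- Q8 (12/18 per unit): 13 of 18 → value 13×12/18 = 8.6667, running total 454.67
Total 454.67.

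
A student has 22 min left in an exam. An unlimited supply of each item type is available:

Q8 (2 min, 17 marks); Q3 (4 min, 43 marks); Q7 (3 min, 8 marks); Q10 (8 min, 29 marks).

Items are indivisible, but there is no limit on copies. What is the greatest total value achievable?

232 marks

Best value-per-unit is Q3 at 43/4; filling with it alone gives 5×43 = 215.
Optimal mix: 1×Q8 + 5×Q3 → time 22, value 232.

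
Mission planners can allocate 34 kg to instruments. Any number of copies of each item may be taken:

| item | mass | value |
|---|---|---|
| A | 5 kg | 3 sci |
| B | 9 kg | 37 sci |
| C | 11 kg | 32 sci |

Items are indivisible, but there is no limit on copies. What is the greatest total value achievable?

Best value-per-unit is B at 37/9; filling with it alone gives 3×37 = 111.
Optimal mix: 1×A + 3×B → mass 32, value 114.

114 sci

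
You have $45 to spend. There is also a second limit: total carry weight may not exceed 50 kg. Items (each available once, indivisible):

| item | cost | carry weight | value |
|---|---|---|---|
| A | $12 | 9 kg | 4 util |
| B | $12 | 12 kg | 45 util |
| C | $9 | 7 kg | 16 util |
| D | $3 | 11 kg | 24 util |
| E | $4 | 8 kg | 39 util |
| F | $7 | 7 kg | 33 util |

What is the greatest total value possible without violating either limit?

Feasible sets respecting both limits:
- B+C+D+E+F: cost 35, carry weight 45, value 157
- A+B+D+E+F: cost 38, carry weight 47, value 145
- B+D+E+F: cost 26, carry weight 38, value 141
Best: 157 util.

157 util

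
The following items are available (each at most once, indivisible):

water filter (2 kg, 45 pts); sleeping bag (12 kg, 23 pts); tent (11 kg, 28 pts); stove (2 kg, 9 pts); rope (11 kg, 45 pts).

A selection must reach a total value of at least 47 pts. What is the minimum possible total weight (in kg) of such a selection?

4

Subsets with value ≥ 47, sorted by total weight:
- water filter+stove: weight 4, value 54
- water filter+rope: weight 13, value 90
Minimum weight: 4 kg.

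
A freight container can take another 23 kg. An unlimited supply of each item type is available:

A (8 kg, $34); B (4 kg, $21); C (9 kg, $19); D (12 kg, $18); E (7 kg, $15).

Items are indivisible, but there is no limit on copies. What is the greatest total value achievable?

Best value-per-unit is B at 21/4, and filling with it alone uses weight 5×4=20. No mix of the others beats 5×21 = 105.

$105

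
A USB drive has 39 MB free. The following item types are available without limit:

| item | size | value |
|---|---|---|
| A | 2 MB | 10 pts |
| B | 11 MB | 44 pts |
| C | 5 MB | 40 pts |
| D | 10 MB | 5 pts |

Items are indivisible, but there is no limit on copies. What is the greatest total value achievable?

300 pts

Best value-per-unit is C at 40/5; filling with it alone gives 7×40 = 280.
Optimal mix: 2×A + 7×C → size 39, value 300.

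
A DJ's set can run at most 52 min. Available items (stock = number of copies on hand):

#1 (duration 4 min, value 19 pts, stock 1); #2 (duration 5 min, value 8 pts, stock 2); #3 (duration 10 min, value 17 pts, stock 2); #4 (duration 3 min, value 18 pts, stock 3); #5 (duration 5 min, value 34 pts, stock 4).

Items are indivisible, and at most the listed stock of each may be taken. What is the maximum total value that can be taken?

Top feasible selections:
- 1×#1 + 1×#2 + 1×#3 + 3×#4 + 4×#5: duration 48, value 234
- 1×#1 + 1×#3 + 3×#4 + 4×#5: duration 43, value 226
Best: 234 pts.

234 pts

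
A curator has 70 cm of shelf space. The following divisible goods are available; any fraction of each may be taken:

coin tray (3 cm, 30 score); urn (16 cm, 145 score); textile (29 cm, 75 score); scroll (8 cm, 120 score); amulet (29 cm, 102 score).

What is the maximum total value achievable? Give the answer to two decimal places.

433.21

Take in order of value per unit:
- scroll (120/8 per unit): all 8 → value 120, running total 120.00
- coin tray (30/3 per unit): all 3 → value 30, running total 150.00
- urn (145/16 per unit): all 16 → value 145, running total 295.00
- amulet (102/29 per unit): all 29 → value 102, running total 397.00
- textile (75/29 per unit): 14 of 29 → value 14×75/29 = 36.2069, running total 433.21
Total 433.21.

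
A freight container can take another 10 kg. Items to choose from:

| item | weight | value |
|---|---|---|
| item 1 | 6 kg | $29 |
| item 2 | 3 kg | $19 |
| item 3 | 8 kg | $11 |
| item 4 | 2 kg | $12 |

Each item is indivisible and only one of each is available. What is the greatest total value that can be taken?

$48

Check high-value combinations within 10 kg:
- item 1+item 2: weight 6+3=9, value 29+19=48
- item 1+item 4: weight 6+2=8, value 29+12=41
- item 2+item 4: weight 3+2=5, value 19+12=31
Best: $48.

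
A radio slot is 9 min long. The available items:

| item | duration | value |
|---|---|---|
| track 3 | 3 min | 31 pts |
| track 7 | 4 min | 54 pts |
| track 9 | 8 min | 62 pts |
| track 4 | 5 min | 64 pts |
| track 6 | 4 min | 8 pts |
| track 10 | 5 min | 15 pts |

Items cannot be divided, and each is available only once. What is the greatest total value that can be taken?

Check high-value combinations within 9 min:
- track 7+track 4: duration 4+5=9, value 54+64=118
- track 3+track 4: duration 3+5=8, value 31+64=95
- track 3+track 7: duration 3+4=7, value 31+54=85
Best: 118 pts.

118 pts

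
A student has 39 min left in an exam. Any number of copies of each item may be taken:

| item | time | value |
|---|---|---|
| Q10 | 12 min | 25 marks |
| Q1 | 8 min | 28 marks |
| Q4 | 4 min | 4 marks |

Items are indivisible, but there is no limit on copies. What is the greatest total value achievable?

Best value-per-unit is Q1 at 28/8; filling with it alone gives 4×28 = 112.
Optimal mix: 4×Q1 + 1×Q4 → time 36, value 116.

116 marks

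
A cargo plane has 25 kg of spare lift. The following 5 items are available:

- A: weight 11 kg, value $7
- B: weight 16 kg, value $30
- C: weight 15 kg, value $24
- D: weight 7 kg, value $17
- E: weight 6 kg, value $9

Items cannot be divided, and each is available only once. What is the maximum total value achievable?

$47

This is a 0/1 knapsack; check combinations near the capacity.
- B+D: weight 16+7=23, value 30+17=47
- C+D: weight 15+7=22, value 24+17=41
- B+E: weight 16+6=22, value 30+9=39
- C+E: weight 15+6=21, value 24+9=33
Best: $47.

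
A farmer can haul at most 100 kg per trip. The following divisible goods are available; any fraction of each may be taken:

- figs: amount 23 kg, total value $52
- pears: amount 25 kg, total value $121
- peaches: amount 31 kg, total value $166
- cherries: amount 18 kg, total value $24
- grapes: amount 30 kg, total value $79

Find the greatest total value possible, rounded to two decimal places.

Take in order of value per unit:
- peaches (166/31 per unit): all 31 → value 166, running total 166.00
- pears (121/25 per unit): all 25 → value 121, running total 287.00
- grapes (79/30 per unit): all 30 → value 79, running total 366.00
- figs (52/23 per unit): 14 of 23 → value 14×52/23 = 31.6522, running total 397.65
Total 397.65.

397.65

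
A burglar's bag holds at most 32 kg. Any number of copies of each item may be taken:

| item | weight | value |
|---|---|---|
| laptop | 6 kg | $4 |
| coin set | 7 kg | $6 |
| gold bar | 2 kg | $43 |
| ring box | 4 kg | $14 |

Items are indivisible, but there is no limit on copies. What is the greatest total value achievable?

Best value-per-unit is gold bar at 43/2, and filling with it alone uses weight 16×2=32. No mix of the others beats 16×43 = 688.

$688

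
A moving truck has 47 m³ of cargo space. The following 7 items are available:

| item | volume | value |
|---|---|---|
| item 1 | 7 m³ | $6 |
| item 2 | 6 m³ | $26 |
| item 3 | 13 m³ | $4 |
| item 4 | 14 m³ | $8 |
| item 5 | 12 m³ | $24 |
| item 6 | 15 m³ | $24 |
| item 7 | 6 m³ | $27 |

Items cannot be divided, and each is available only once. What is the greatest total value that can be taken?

$107

Check high-value combinations within 47 m³:
- item 1+item 2+item 5+item 6+item 7: volume 7+6+12+15+6=46, value 6+26+24+24+27=107
- item 2+item 5+item 6+item 7: volume 6+12+15+6=39, value 26+24+24+27=101
- item 1+item 2+item 4+item 5+item 7: volume 7+6+14+12+6=45, value 6+26+8+24+27=91
- item 1+item 2+item 3+item 5+item 7: volume 7+6+13+12+6=44, value 6+26+4+24+27=87
Best: $107.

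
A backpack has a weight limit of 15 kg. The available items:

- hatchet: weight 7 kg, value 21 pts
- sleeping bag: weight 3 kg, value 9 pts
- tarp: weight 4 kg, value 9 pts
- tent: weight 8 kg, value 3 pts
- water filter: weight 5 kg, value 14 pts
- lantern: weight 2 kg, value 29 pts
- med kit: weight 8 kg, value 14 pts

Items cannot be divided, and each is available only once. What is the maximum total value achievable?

Check high-value combinations within 15 kg:
- hatchet+water filter+lantern: weight 7+5+2=14, value 21+14+29=64
- sleeping bag+tarp+water filter+lantern: weight 3+4+5+2=14, value 9+9+14+29=61
- hatchet+sleeping bag+lantern: weight 7+3+2=12, value 21+9+29=59
Best: 64 pts.

64 pts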